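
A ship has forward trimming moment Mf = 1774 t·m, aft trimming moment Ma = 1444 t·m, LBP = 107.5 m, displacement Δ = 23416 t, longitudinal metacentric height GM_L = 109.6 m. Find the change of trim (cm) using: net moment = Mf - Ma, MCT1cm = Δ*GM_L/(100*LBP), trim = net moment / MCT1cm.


Formula: net trimming moment = Mf - Ma; MCT1cm = Δ*GM_L/(100*LBP); trim = net moment / MCT1cm
Step 1 — net trimming moment = 1774 - 1444 = 330 t·m
Step 2 — MCT1cm = 23416 * 109.6 / (100 * 107.5) = 238.7343 t·m/cm
Step 3 — trim = 330 / 238.7343 ≈ 1.3823 cm (5 s.f.)

1.3823 cm


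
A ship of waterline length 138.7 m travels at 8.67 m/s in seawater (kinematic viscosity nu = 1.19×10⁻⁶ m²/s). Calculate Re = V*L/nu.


Formula: Re = V * L / nu
Step 1 — V * L = 8.67 * 138.7 = 1202.529 m^2/s
Step 2 — Re = 1202.529 / 1.19e-6 = 1.01e+09

1.01e+09


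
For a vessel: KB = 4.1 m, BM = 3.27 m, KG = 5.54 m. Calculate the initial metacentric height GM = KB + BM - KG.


Formula: GM = KB + BM - KG
Step 1 — KM = KB + BM = 4.1 + 3.27 = 7.37 m
Step 2 — GM = KM - KG = 7.37 - 5.54 = 1.83 m

1.83 m


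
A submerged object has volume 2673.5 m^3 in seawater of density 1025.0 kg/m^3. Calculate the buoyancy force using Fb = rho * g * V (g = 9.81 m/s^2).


Formula: Fb = rho * g * V
Substituting: Fb = 1025.0 * 9.81 * 2673.5
Intermediate: 1025.0 * 9.81 = 10055.25
Result: Fb = 10055.25 * 2673.5 ≈ 26883000 N (5 s.f.)

26883000 N


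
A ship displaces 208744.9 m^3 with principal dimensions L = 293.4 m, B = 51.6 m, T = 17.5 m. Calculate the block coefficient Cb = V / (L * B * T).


Formula: Cb = V / (L * B * T)
Step 1 — L * B * T = 293.4 * 51.6 * 17.5 = 264940.2 m^3
Step 2 — Cb = 208744.9 / 264940.2 ≈ 0.78789 (5 s.f.)

0.78789


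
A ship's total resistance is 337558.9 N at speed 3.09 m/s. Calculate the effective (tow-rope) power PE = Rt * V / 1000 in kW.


Formula: PE = Rt * V / 1000 (kW)
Step 1 — PE (W) = 337558.9 * 3.09 = 1043057.001 W
Step 2 — PE (kW) = 1043057.001 / 1000 ≈ 1043.1 kW (5 s.f.)

1043.1 kW


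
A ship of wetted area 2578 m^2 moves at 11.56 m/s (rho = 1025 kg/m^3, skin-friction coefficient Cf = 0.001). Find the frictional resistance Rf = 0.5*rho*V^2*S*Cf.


Formula: Rf = 0.5 * rho * V^2 * S * Cf
Step 1 — V^2 = 11.56^2 = 133.6336
Step 2 — 0.5 * rho * V^2 = 0.5 * 1025 * 133.6336 = 68487.22
Step 3 — Rf = 68487.22 * 2578 * 0.001 ≈ 176560 N (5 s.f.)

176560 N


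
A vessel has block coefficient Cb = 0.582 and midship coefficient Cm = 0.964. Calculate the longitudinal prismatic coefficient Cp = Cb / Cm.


Formula: Cp = Cb / Cm
Substituting: Cp = 0.582 / 0.964
Result: Cp ≈ 0.60373 (5 s.f.)

0.60373


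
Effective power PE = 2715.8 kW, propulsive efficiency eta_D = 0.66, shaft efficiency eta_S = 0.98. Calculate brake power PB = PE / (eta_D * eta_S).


Formula: PB = PE / (eta_D * eta_S)
Step 1 — combined efficiency = eta_D * eta_S = 0.66 * 0.98 = 0.6468
Step 2 — PB = 2715.8 / 0.6468 ≈ 4198.8 kW (5 s.f.)

4198.8 kW


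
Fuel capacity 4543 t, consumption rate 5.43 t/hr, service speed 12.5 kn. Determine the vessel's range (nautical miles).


Formula: endurance = fuel / rate; range = endurance * speed
Step 1 — endurance = 4543 / 5.43 = 836.6483 hours
Step 2 — range = 836.6483 * 12.5 ≈ 10458 nautical miles (5 s.f.)

10458 NM


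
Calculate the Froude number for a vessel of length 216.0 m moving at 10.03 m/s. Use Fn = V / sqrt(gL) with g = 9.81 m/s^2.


Formula: Fn = V / sqrt(g * L)
Step 1 — g * L = 9.81 * 216.0 = 2118.96
Step 2 — sqrt(g * L) = sqrt(2118.96) = 46.032163
Step 3 — Fn = 10.03 / 46.032163 ≈ 0.21789 (5 s.f.)

0.21789


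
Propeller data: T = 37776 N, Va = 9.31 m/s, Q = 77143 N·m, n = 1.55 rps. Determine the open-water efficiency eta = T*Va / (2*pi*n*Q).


Formula: eta = T * Va / (2 * pi * n * Q)
Step 1 — numerator = T * Va = 37776 * 9.31 = 351694.56
Step 2 — 2 * pi * n = 2 * pi * 1.55 = 9.738937
Step 3 — denominator = 9.738937 * 77143 = 751290.82
Step 4 — eta = 351694.56 / 751290.82 ≈ 0.46812 (5 s.f.)

0.46812


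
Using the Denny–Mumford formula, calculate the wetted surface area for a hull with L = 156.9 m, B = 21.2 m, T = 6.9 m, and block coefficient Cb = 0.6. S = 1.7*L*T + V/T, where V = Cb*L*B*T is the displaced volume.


Formula: S = 1.7*L*T + V/T with V = Cb*L*B*T, i.e. S = L * (1.7*T + Cb*B)
Step 1 — 1.7*T = 1.7 * 6.9 = 11.73 m
Step 2 — Cb*B = 0.6 * 21.2 = 12.72 m
Step 3 — 1.7*T + Cb*B = 11.73 + 12.72 = 24.45 m
Step 4 — S = 156.9 * 24.45 ≈ 3836.2 m^2 (5 s.f.)

3836.2 m^2


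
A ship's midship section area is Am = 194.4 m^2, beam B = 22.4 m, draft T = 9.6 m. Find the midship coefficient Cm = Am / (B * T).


Formula: Cm = Am / (B * T)
Step 1 — B * T = 22.4 * 9.6 = 215.04 m^2
Step 2 — Cm = 194.4 / 215.04 ≈ 0.90402 (5 s.f.)

0.90402


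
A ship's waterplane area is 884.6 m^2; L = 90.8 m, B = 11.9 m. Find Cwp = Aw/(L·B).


Formula: Cwp = Aw / (L * B)
Step 1 — L * B = 90.8 * 11.9 = 1080.52 m^2
Step 2 — Cwp = 884.6 / 1080.52 ≈ 0.81868 (5 s.f.)

0.81868


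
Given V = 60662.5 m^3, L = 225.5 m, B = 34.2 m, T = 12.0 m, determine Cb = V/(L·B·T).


Formula: Cb = V / (L * B * T)
Step 1 — L * B * T = 225.5 * 34.2 * 12.0 = 92545.2 m^3
Step 2 — Cb = 60662.5 / 92545.2 ≈ 0.65549 (5 s.f.)

0.65549


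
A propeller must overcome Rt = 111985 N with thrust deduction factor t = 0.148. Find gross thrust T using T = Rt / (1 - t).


Formula: T = Rt / (1 - t)
Step 1 — (1 - t) = 1 - 0.148 = 0.852
Step 2 — T = 111985 / 0.852 ≈ 131440 N (5 s.f.)

131440 N


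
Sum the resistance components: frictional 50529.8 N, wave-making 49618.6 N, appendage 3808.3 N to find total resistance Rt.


Formula: Rt = Rf + Rw + Ra
Substituting: Rt = 50529.8 + 49618.6 + 3808.3
Result: Rt = 103956.7 N

103956.7 N


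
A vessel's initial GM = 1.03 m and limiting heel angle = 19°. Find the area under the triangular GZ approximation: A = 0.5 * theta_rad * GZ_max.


Formula: GZ_max = GM * sin(theta); Area = 0.5 * theta_rad * GZ_max
Step 1 — GZ_max = 1.03 * sin(19°) = 1.03 * 0.325568 = 0.335335 m
Step 2 — theta_rad = 19 * pi/180 = 0.331613 rad
Step 3 — Area = 0.5 * 0.331613 * 0.335335 ≈ 0.055601 m·rad (5 s.f.)

0.055601 m·rad


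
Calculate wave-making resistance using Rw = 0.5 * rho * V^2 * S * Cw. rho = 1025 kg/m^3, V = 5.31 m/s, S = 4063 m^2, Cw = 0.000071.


Formula: Rw = 0.5 * rho * V^2 * S * Cw
Step 1 — V^2 = 5.31^2 = 28.1961
Step 2 — 0.5 * rho * V^2 = 0.5 * 1025 * 28.1961 = 14450.50125
Step 3 — Rw = 14450.50125 * 4063 * 0.000071 ≈ 4168.6 N (5 s.f.)

4168.6 N


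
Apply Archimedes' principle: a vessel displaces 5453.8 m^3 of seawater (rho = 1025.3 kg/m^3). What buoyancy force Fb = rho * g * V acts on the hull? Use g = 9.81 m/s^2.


Formula: Fb = rho * g * V
Substituting: Fb = 1025.3 * 9.81 * 5453.8
Intermediate: 1025.3 * 9.81 = 10058.193
Result: Fb = 10058.193 * 5453.8 ≈ 54855000 N (5 s.f.)

54855000 N


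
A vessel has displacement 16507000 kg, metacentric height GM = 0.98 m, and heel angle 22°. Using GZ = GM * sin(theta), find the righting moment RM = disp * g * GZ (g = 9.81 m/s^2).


Formula: GZ = GM * sin(theta); RM = disp * g * GZ
Step 1 — GZ = 0.98 * sin(22°) = 0.98 * 0.374607 = 0.367115 m
Step 2 — RM = 16507000 * 9.81 * 0.367115 ≈ 59448000 N·m (5 s.f.)

59448000 N·m


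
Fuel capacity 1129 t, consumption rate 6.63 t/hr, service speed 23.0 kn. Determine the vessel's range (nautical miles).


Formula: endurance = fuel / rate; range = endurance * speed
Step 1 — endurance = 1129 / 6.63 = 170.2866 hours
Step 2 — range = 170.2866 * 23.0 ≈ 3916.6 nautical miles (5 s.f.)

3916.6 NM


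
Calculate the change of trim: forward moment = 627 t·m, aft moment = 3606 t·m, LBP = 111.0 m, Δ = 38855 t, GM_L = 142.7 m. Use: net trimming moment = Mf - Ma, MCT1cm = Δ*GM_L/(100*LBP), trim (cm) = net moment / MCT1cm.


Formula: net trimming moment = Mf - Ma; MCT1cm = Δ*GM_L/(100*LBP); trim = net moment / MCT1cm
Step 1 — net trimming moment = 627 - 3606 = -2979 t·m
Step 2 — MCT1cm = 38855 * 142.7 / (100 * 111.0) = 499.5143 t·m/cm
Step 3 — trim = -2979 / 499.5143 ≈ -5.9638 cm (5 s.f.)

-5.9638 cm


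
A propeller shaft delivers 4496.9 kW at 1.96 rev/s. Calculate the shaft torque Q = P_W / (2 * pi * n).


Formula: Q = P_W / (2 * pi * n)
Step 1 — P_W = 4496.9 kW * 1000 = 4496900.0 W
Step 2 — 2 * pi * n = 2 * pi * 1.96 = 12.315043
Step 3 — Q = 4496900.0 / 12.315043 ≈ 365160 N·m (5 s.f.)

365160 N·m


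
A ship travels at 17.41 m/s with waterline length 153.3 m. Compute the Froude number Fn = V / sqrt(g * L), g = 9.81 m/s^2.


Formula: Fn = V / sqrt(g * L)
Step 1 — g * L = 9.81 * 153.3 = 1503.873
Step 2 — sqrt(g * L) = sqrt(1503.873) = 38.779801
Step 3 — Fn = 17.41 / 38.779801 ≈ 0.44895 (5 s.f.)

0.44895


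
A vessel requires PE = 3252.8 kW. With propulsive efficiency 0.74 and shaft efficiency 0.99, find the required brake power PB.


Formula: PB = PE / (eta_D * eta_S)
Step 1 — combined efficiency = eta_D * eta_S = 0.74 * 0.99 = 0.7326
Step 2 — PB = 3252.8 / 0.7326 ≈ 4440.1 kW (5 s.f.)

4440.1 kW


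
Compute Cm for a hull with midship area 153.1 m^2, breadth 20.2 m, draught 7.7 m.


Formula: Cm = Am / (B * T)
Step 1 — B * T = 20.2 * 7.7 = 155.54 m^2
Step 2 — Cm = 153.1 / 155.54 ≈ 0.98431 (5 s.f.)

0.98431


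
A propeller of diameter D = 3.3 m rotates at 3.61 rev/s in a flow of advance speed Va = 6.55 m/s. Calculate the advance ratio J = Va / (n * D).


Formula: J = Va / (n * D)
Step 1 — n * D = 3.61 * 3.3 = 11.913
Step 2 — J = 6.55 / 11.913 ≈ 0.54982 (5 s.f.)

0.54982


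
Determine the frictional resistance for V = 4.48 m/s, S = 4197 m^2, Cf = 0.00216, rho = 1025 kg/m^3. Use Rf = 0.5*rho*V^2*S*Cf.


Formula: Rf = 0.5 * rho * V^2 * S * Cf
Step 1 — V^2 = 4.48^2 = 20.0704
Step 2 — 0.5 * rho * V^2 = 0.5 * 1025 * 20.0704 = 10286.08
Step 3 — Rf = 10286.08 * 4197 * 0.00216 ≈ 93249 N (5 s.f.)

93249 N


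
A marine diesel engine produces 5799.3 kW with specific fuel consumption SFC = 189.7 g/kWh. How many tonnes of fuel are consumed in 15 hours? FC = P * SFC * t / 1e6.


Formula: FC (tonnes) = P * SFC * t / 1,000,000
Step 1 — P * SFC * t = 5799.3 * 189.7 * 15 = 16501908.15 g
Step 2 — FC (tonnes) = 16501908.15 / 1,000,000 ≈ 16.502 tonnes (5 s.f.)

16.502 tonnes


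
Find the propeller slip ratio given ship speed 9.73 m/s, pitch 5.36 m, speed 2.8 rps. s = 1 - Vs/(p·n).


Formula: s = 1 - Vs / (p * n)
Step 1 — p * n = 5.36 * 2.8 = 15.008
Step 2 — Vs / (p*n) = 9.73 / 15.008 = 0.648321 (6 d.p.)
Step 3 — s = 1 - 0.648321 = 0.351679

0.351679


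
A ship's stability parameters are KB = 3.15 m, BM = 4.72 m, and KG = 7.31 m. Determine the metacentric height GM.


Formula: GM = KB + BM - KG
Step 1 — KM = KB + BM = 3.15 + 4.72 = 7.87 m
Step 2 — GM = KM - KG = 7.87 - 7.31 = 0.56 m

0.56 m


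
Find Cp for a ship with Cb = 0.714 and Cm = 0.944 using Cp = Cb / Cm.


Formula: Cp = Cb / Cm
Substituting: Cp = 0.714 / 0.944
Result: Cp ≈ 0.75636 (5 s.f.)

0.75636


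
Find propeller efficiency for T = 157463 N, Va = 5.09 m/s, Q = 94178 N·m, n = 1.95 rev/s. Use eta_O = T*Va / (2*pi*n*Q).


Formula: eta = T * Va / (2 * pi * n * Q)
Step 1 — numerator = T * Va = 157463 * 5.09 = 801486.67
Step 2 — 2 * pi * n = 2 * pi * 1.95 = 12.252211
Step 3 — denominator = 12.252211 * 94178 = 1153888.73
Step 4 — eta = 801486.67 / 1153888.73 ≈ 0.69460 (5 s.f.)

0.69460


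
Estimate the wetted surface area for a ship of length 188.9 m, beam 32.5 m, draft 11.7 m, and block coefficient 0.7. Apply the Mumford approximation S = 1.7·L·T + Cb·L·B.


Formula: S = 1.7*L*T + V/T with V = Cb*L*B*T, i.e. S = L * (1.7*T + Cb*B)
Step 1 — 1.7*T = 1.7 * 11.7 = 19.89 m
Step 2 — Cb*B = 0.7 * 32.5 = 22.75 m
Step 3 — 1.7*T + Cb*B = 19.89 + 22.75 = 42.64 m
Step 4 — S = 188.9 * 42.64 ≈ 8054.7 m^2 (5 s.f.)

8054.7 m^2


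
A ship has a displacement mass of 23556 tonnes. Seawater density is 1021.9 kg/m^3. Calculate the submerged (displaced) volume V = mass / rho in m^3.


Formula: V = mass / rho
Step 1 — convert tonnes to kg: 23556 t * 1000 = 23556000 kg
Step 2 — V = 23556000 / 1021.9 ≈ 23051 m^3 (5 s.f.)

23051 m^3


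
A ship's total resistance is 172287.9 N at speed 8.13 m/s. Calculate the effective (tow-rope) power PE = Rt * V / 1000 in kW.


Formula: PE = Rt * V / 1000 (kW)
Step 1 — PE (W) = 172287.9 * 8.13 = 1400700.627 W
Step 2 — PE (kW) = 1400700.627 / 1000 ≈ 1400.7 kW (5 s.f.)

1400.7 kW


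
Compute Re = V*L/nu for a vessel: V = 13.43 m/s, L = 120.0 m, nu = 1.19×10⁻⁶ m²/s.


Formula: Re = V * L / nu
Step 1 — V * L = 13.43 * 120.0 = 1611.6 m^2/s
Step 2 — Re = 1611.6 / 1.19e-6 = 1.35e+09

1.35e+09


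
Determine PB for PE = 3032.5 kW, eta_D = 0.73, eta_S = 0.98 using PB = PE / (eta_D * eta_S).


Formula: PB = PE / (eta_D * eta_S)
Step 1 — combined efficiency = eta_D * eta_S = 0.73 * 0.98 = 0.7154
Step 2 — PB = 3032.5 / 0.7154 ≈ 4238.9 kW (5 s.f.)

4238.9 kW


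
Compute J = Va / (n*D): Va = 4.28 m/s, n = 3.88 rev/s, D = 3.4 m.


Formula: J = Va / (n * D)
Step 1 — n * D = 3.88 * 3.4 = 13.192
Step 2 — J = 4.28 / 13.192 ≈ 0.32444 (5 s.f.)

0.32444


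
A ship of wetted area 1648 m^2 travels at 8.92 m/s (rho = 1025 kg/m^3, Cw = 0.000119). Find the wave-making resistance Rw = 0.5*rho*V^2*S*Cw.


Formula: Rw = 0.5 * rho * V^2 * S * Cw
Step 1 — V^2 = 8.92^2 = 79.5664
Step 2 — 0.5 * rho * V^2 = 0.5 * 1025 * 79.5664 = 40777.78
Step 3 — Rw = 40777.78 * 1648 * 0.000119 ≈ 7997.0 N (5 s.f.)

7997.0 N


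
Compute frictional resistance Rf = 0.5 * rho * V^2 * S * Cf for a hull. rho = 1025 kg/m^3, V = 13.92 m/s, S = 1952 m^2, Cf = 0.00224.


Formula: Rf = 0.5 * rho * V^2 * S * Cf
Step 1 — V^2 = 13.92^2 = 193.7664
Step 2 — 0.5 * rho * V^2 = 0.5 * 1025 * 193.7664 = 99305.28
Step 3 — Rf = 99305.28 * 1952 * 0.00224 ≈ 434210 N (5 s.f.)

434210 N


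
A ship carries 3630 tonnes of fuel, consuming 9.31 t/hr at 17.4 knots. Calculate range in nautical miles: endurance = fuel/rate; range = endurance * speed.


Formula: endurance = fuel / rate; range = endurance * speed
Step 1 — endurance = 3630 / 9.31 = 389.9033 hours
Step 2 — range = 389.9033 * 17.4 ≈ 6784.3 nautical miles (5 s.f.)

6784.3 NM


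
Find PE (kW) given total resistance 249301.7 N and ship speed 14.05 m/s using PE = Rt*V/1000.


Formula: PE = Rt * V / 1000 (kW)
Step 1 — PE (W) = 249301.7 * 14.05 = 3502688.885 W
Step 2 — PE (kW) = 3502688.885 / 1000 ≈ 3502.7 kW (5 s.f.)

3502.7 kW


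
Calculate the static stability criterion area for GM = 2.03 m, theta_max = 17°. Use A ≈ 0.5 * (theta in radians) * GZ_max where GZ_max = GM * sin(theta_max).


Formula: GZ_max = GM * sin(theta); Area = 0.5 * theta_rad * GZ_max
Step 1 — GZ_max = 2.03 * sin(17°) = 2.03 * 0.292372 = 0.593515 m
Step 2 — theta_rad = 17 * pi/180 = 0.296706 rad
Step 3 — Area = 0.5 * 0.296706 * 0.593515 ≈ 0.088050 m·rad (5 s.f.)

0.088050 m·rad


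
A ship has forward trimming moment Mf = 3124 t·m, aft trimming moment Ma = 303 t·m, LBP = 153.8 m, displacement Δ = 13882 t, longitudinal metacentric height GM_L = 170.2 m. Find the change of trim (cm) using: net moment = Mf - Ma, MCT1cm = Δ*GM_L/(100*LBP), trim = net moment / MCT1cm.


Formula: net trimming moment = Mf - Ma; MCT1cm = Δ*GM_L/(100*LBP); trim = net moment / MCT1cm
Step 1 — net trimming moment = 3124 - 303 = 2821 t·m
Step 2 — MCT1cm = 13882 * 170.2 / (100 * 153.8) = 153.6227 t·m/cm
Step 3 — trim = 2821 / 153.6227 ≈ 18.363 cm (5 s.f.)

18.363 cm


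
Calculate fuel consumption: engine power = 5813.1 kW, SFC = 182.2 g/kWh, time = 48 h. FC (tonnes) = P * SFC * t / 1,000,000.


Formula: FC (tonnes) = P * SFC * t / 1,000,000
Step 1 — P * SFC * t = 5813.1 * 182.2 * 48 = 50839047.36 g
Step 2 — FC (tonnes) = 50839047.36 / 1,000,000 ≈ 50.839 tonnes (5 s.f.)

50.839 tonnes


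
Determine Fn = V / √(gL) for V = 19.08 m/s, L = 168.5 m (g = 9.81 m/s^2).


Formula: Fn = V / sqrt(g * L)
Step 1 — g * L = 9.81 * 168.5 = 1652.985
Step 2 — sqrt(g * L) = sqrt(1652.985) = 40.656918
Step 3 — Fn = 19.08 / 40.656918 ≈ 0.46929 (5 s.f.)

0.46929


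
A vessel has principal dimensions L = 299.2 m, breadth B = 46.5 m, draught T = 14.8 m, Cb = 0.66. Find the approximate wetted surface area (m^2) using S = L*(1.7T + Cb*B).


Formula: S = 1.7*L*T + V/T with V = Cb*L*B*T, i.e. S = L * (1.7*T + Cb*B)
Step 1 — 1.7*T = 1.7 * 14.8 = 25.16 m
Step 2 — Cb*B = 0.66 * 46.5 = 30.69 m
Step 3 — 1.7*T + Cb*B = 25.16 + 30.69 = 55.85 m
Step 4 — S = 299.2 * 55.85 ≈ 16710 m^2 (5 s.f.)

16710 m^2


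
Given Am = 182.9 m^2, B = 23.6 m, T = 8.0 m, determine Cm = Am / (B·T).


Formula: Cm = Am / (B * T)
Step 1 — B * T = 23.6 * 8.0 = 188.8 m^2
Step 2 — Cm = 182.9 / 188.8 ≈ 0.96875 (5 s.f.)

0.96875


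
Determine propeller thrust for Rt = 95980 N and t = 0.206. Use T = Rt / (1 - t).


Formula: T = Rt / (1 - t)
Step 1 — (1 - t) = 1 - 0.206 = 0.794
Step 2 — T = 95980 / 0.794 ≈ 120880 N (5 s.f.)

120880 N


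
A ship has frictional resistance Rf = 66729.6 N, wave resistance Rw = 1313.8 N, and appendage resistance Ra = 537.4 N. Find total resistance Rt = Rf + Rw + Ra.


Formula: Rt = Rf + Rw + Ra
Substituting: Rt = 66729.6 + 1313.8 + 537.4
Result: Rt = 68580.8 N

68580.8 N


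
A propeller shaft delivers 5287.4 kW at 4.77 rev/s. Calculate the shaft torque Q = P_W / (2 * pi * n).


Formula: Q = P_W / (2 * pi * n)
Step 1 — P_W = 5287.4 kW * 1000 = 5287400.0 W
Step 2 — 2 * pi * n = 2 * pi * 4.77 = 29.970794
Step 3 — Q = 5287400.0 / 29.970794 ≈ 176420 N·m (5 s.f.)

176420 N·m


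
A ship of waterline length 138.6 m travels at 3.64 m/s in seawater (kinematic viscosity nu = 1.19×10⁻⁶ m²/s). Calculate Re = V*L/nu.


Formula: Re = V * L / nu
Step 1 — V * L = 3.64 * 138.6 = 504.504 m^2/s
Step 2 — Re = 504.504 / 1.19e-6 = 4.24e+08

4.24e+08


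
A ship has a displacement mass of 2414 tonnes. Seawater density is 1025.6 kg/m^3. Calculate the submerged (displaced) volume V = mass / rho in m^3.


Formula: V = mass / rho
Step 1 — convert tonnes to kg: 2414 t * 1000 = 2414000 kg
Step 2 — V = 2414000 / 1025.6 ≈ 2353.7 m^3 (5 s.f.)

2353.7 m^3


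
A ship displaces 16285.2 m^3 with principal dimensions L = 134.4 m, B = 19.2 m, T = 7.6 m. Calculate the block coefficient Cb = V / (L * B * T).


Formula: Cb = V / (L * B * T)
Step 1 — L * B * T = 134.4 * 19.2 * 7.6 = 19611.648 m^3
Step 2 — Cb = 16285.2 / 19611.648 ≈ 0.83038 (5 s.f.)

0.83038


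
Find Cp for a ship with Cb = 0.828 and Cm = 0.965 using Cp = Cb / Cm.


Formula: Cp = Cb / Cm
Substituting: Cp = 0.828 / 0.965
Result: Cp ≈ 0.85803 (5 s.f.)

0.85803


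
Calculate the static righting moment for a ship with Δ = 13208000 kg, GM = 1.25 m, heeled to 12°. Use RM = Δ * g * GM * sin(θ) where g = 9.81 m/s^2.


Formula: GZ = GM * sin(theta); RM = disp * g * GZ
Step 1 — GZ = 1.25 * sin(12°) = 1.25 * 0.207912 = 0.25989 m
Step 2 — RM = 13208000 * 9.81 * 0.25989 ≈ 33674000 N·m (5 s.f.)

33674000 N·m


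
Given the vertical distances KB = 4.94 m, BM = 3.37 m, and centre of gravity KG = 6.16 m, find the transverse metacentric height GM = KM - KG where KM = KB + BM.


Formula: GM = KB + BM - KG
Step 1 — KM = KB + BM = 4.94 + 3.37 = 8.31 m
Step 2 — GM = KM - KG = 8.31 - 6.16 = 2.15 m

2.15 m


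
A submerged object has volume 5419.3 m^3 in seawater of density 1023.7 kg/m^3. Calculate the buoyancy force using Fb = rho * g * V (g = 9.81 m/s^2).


Formula: Fb = rho * g * V
Substituting: Fb = 1023.7 * 9.81 * 5419.3
Intermediate: 1023.7 * 9.81 = 10042.497
Result: Fb = 10042.497 * 5419.3 ≈ 54423000 N (5 s.f.)

54423000 N


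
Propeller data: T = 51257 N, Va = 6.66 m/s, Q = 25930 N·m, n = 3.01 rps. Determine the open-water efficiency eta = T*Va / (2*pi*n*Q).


Formula: eta = T * Va / (2 * pi * n * Q)
Step 1 — numerator = T * Va = 51257 * 6.66 = 341371.62
Step 2 — 2 * pi * n = 2 * pi * 3.01 = 18.912388
Step 3 — denominator = 18.912388 * 25930 = 490398.22
Step 4 — eta = 341371.62 / 490398.22 ≈ 0.69611 (5 s.f.)

0.69611


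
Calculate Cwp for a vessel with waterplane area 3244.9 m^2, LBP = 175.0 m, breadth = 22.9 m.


Formula: Cwp = Aw / (L * B)
Step 1 — L * B = 175.0 * 22.9 = 4007.5 m^2
Step 2 — Cwp = 3244.9 / 4007.5 ≈ 0.80971 (5 s.f.)

0.80971


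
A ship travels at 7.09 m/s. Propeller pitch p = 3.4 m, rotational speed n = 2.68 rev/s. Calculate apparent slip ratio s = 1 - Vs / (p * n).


Formula: s = 1 - Vs / (p * n)
Step 1 — p * n = 3.4 * 2.68 = 9.112
Step 2 — Vs / (p*n) = 7.09 / 9.112 = 0.778095 (6 d.p.)
Step 3 — s = 1 - 0.778095 = 0.221905

0.221905


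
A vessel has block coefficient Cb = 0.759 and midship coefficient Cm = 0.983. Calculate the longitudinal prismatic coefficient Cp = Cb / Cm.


Formula: Cp = Cb / Cm
Substituting: Cp = 0.759 / 0.983
Result: Cp ≈ 0.77213 (5 s.f.)

0.77213


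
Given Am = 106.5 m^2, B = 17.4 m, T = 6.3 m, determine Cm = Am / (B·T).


Formula: Cm = Am / (B * T)
Step 1 — B * T = 17.4 * 6.3 = 109.62 m^2
Step 2 — Cm = 106.5 / 109.62 ≈ 0.97154 (5 s.f.)

0.97154


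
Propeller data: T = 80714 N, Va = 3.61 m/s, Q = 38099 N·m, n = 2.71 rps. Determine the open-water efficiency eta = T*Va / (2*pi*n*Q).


Formula: eta = T * Va / (2 * pi * n * Q)
Step 1 — numerator = T * Va = 80714 * 3.61 = 291377.54
Step 2 — 2 * pi * n = 2 * pi * 2.71 = 17.027432
Step 3 — denominator = 17.027432 * 38099 = 648728.13
Step 4 — eta = 291377.54 / 648728.13 ≈ 0.44915 (5 s.f.)

0.44915


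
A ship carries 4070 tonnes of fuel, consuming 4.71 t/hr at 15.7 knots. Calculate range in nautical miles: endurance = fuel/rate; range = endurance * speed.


Formula: endurance = fuel / rate; range = endurance * speed
Step 1 — endurance = 4070 / 4.71 = 864.1189 hours
Step 2 — range = 864.1189 * 15.7 ≈ 13567 nautical miles (5 s.f.)

13567 NM


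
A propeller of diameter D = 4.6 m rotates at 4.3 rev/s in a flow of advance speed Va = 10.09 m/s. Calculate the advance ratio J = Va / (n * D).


Formula: J = Va / (n * D)
Step 1 — n * D = 4.3 * 4.6 = 19.78
Step 2 — J = 10.09 / 19.78 ≈ 0.51011 (5 s.f.)

0.51011


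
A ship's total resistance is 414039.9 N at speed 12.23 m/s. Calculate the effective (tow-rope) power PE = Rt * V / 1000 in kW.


Formula: PE = Rt * V / 1000 (kW)
Step 1 — PE (W) = 414039.9 * 12.23 = 5063707.977 W
Step 2 — PE (kW) = 5063707.977 / 1000 ≈ 5063.7 kW (5 s.f.)

5063.7 kW


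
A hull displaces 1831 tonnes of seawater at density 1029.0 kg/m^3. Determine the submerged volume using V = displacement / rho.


Formula: V = mass / rho
Step 1 — convert tonnes to kg: 1831 t * 1000 = 1831000 kg
Step 2 — V = 1831000 / 1029.0 ≈ 1779.4 m^3 (5 s.f.)

1779.4 m^3


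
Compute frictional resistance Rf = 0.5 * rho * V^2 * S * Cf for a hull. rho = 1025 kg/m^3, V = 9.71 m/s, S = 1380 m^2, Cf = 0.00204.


Formula: Rf = 0.5 * rho * V^2 * S * Cf
Step 1 — V^2 = 9.71^2 = 94.2841
Step 2 — 0.5 * rho * V^2 = 0.5 * 1025 * 94.2841 = 48320.60125
Step 3 — Rf = 48320.60125 * 1380 * 0.00204 ≈ 136030 N (5 s.f.)

136030 N


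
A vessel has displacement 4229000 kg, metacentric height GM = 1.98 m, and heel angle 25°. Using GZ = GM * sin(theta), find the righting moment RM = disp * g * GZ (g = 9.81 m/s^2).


Formula: GZ = GM * sin(theta); RM = disp * g * GZ
Step 1 — GZ = 1.98 * sin(25°) = 1.98 * 0.422618 = 0.836784 m
Step 2 — RM = 4229000 * 9.81 * 0.836784 ≈ 34715000 N·m (5 s.f.)

34715000 N·m


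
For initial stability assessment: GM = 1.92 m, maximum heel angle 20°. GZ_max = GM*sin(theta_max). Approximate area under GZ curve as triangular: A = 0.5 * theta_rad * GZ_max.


Formula: GZ_max = GM * sin(theta); Area = 0.5 * theta_rad * GZ_max
Step 1 — GZ_max = 1.92 * sin(20°) = 1.92 * 0.34202 = 0.656678 m
Step 2 — theta_rad = 20 * pi/180 = 0.349066 rad
Step 3 — Area = 0.5 * 0.349066 * 0.656678 ≈ 0.11461 m·rad (5 s.f.)

0.11461 m·rad


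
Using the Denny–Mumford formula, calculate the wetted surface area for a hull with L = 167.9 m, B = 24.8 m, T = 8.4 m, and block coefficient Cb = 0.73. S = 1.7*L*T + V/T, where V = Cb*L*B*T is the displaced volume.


Formula: S = 1.7*L*T + V/T with V = Cb*L*B*T, i.e. S = L * (1.7*T + Cb*B)
Step 1 — 1.7*T = 1.7 * 8.4 = 14.28 m
Step 2 — Cb*B = 0.73 * 24.8 = 18.104 m
Step 3 — 1.7*T + Cb*B = 14.28 + 18.104 = 32.384 m
Step 4 — S = 167.9 * 32.384 ≈ 5437.3 m^2 (5 s.f.)

5437.3 m^2


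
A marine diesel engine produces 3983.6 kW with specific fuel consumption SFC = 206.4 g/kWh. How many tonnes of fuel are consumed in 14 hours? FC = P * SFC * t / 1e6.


Formula: FC (tonnes) = P * SFC * t / 1,000,000
Step 1 — P * SFC * t = 3983.6 * 206.4 * 14 = 11511010.56 g
Step 2 — FC (tonnes) = 11511010.56 / 1,000,000 ≈ 11.511 tonnes (5 s.f.)

11.511 tonnes


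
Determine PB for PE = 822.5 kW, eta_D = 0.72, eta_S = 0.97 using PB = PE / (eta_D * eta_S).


Formula: PB = PE / (eta_D * eta_S)
Step 1 — combined efficiency = eta_D * eta_S = 0.72 * 0.97 = 0.6984
Step 2 — PB = 822.5 / 0.6984 ≈ 1177.7 kW (5 s.f.)

1177.7 kW


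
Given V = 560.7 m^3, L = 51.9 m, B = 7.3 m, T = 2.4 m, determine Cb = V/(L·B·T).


Formula: Cb = V / (L * B * T)
Step 1 — L * B * T = 51.9 * 7.3 * 2.4 = 909.288 m^3
Step 2 — Cb = 560.7 / 909.288 ≈ 0.61664 (5 s.f.)

0.61664


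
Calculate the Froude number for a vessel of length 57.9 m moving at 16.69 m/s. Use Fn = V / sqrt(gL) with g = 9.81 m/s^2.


Formula: Fn = V / sqrt(g * L)
Step 1 — g * L = 9.81 * 57.9 = 567.999
Step 2 — sqrt(g * L) = sqrt(567.999) = 23.83273
Step 3 — Fn = 16.69 / 23.83273 ≈ 0.70030 (5 s.f.)

0.70030


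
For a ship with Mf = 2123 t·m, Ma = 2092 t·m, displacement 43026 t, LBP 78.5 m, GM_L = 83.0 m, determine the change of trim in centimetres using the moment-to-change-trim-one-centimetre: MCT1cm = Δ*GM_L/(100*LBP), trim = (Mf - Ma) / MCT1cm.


Formula: net trimming moment = Mf - Ma; MCT1cm = Δ*GM_L/(100*LBP); trim = net moment / MCT1cm
Step 1 — net trimming moment = 2123 - 2092 = 31 t·m
Step 2 — MCT1cm = 43026 * 83.0 / (100 * 78.5) = 454.9246 t·m/cm
Step 3 — trim = 31 / 454.9246 ≈ 0.068143 cm (5 s.f.)

0.068143 cm


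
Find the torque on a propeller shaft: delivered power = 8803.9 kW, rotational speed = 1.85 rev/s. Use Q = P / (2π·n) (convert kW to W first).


Formula: Q = P_W / (2 * pi * n)
Step 1 — P_W = 8803.9 kW * 1000 = 8803900.0 W
Step 2 — 2 * pi * n = 2 * pi * 1.85 = 11.623893
Step 3 — Q = 8803900.0 / 11.623893 ≈ 757400 N·m (5 s.f.)

757400 N·m


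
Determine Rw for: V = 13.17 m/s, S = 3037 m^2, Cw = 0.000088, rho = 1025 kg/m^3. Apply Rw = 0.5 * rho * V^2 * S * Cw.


Formula: Rw = 0.5 * rho * V^2 * S * Cw
Step 1 — V^2 = 13.17^2 = 173.4489
Step 2 — 0.5 * rho * V^2 = 0.5 * 1025 * 173.4489 = 88892.56125
Step 3 — Rw = 88892.56125 * 3037 * 0.000088 ≈ 23757 N (5 s.f.)

23757 N


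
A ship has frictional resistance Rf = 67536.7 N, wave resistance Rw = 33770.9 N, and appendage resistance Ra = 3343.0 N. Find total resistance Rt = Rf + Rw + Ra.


Formula: Rt = Rf + Rw + Ra
Substituting: Rt = 67536.7 + 33770.9 + 3343.0
Result: Rt = 104650.6 N

104650.6 N


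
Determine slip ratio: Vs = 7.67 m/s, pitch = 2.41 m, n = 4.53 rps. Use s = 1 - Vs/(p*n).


Formula: s = 1 - Vs / (p * n)
Step 1 — p * n = 2.41 * 4.53 = 10.9173
Step 2 — Vs / (p*n) = 7.67 / 10.9173 = 0.702555 (6 d.p.)
Step 3 — s = 1 - 0.702555 = 0.297445

0.297445


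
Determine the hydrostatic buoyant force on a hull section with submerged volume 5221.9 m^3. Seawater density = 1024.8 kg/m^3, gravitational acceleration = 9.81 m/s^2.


Formula: Fb = rho * g * V
Substituting: Fb = 1024.8 * 9.81 * 5221.9
Intermediate: 1024.8 * 9.81 = 10053.288
Result: Fb = 10053.288 * 5221.9 ≈ 52497000 N (5 s.f.)

52497000 N


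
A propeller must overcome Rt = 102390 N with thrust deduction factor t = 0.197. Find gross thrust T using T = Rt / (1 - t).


Formula: T = Rt / (1 - t)
Step 1 — (1 - t) = 1 - 0.197 = 0.803
Step 2 — T = 102390 / 0.803 ≈ 127510 N (5 s.f.)

127510 N


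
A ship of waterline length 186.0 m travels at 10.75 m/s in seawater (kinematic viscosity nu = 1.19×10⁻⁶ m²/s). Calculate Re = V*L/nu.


Formula: Re = V * L / nu
Step 1 — V * L = 10.75 * 186.0 = 1999.5 m^2/s
Step 2 — Re = 1999.5 / 1.19e-6 = 1.68e+09

1.68e+09


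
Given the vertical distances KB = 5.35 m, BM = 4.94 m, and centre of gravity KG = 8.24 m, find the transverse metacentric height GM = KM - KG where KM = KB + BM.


Formula: GM = KB + BM - KG
Step 1 — KM = KB + BM = 5.35 + 4.94 = 10.29 m
Step 2 — GM = KM - KG = 10.29 - 8.24 = 2.05 m

2.05 m


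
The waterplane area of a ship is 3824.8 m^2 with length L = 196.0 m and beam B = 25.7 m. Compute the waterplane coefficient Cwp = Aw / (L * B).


Formula: Cwp = Aw / (L * B)
Step 1 — L * B = 196.0 * 25.7 = 5037.2 m^2
Step 2 — Cwp = 3824.8 / 5037.2 ≈ 0.75931 (5 s.f.)

0.75931


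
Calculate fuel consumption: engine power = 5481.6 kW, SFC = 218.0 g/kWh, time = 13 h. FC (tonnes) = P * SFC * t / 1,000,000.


Formula: FC (tonnes) = P * SFC * t / 1,000,000
Step 1 — P * SFC * t = 5481.6 * 218.0 * 13 = 15534854.4 g
Step 2 — FC (tonnes) = 15534854.4 / 1,000,000 ≈ 15.535 tonnes (5 s.f.)

15.535 tonnes


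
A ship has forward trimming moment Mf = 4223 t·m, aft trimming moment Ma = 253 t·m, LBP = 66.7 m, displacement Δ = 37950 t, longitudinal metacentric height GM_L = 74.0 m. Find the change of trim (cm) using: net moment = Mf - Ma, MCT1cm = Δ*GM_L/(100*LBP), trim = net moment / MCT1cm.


Formula: net trimming moment = Mf - Ma; MCT1cm = Δ*GM_L/(100*LBP); trim = net moment / MCT1cm
Step 1 — net trimming moment = 4223 - 253 = 3970 t·m
Step 2 — MCT1cm = 37950 * 74.0 / (100 * 66.7) = 421.0345 t·m/cm
Step 3 — trim = 3970 / 421.0345 ≈ 9.4292 cm (5 s.f.)

9.4292 cm


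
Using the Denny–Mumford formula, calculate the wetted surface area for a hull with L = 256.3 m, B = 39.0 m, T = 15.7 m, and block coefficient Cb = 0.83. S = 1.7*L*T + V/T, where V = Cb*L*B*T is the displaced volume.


Formula: S = 1.7*L*T + V/T with V = Cb*L*B*T, i.e. S = L * (1.7*T + Cb*B)
Step 1 — 1.7*T = 1.7 * 15.7 = 26.69 m
Step 2 — Cb*B = 0.83 * 39.0 = 32.37 m
Step 3 — 1.7*T + Cb*B = 26.69 + 32.37 = 59.06 m
Step 4 — S = 256.3 * 59.06 ≈ 15137 m^2 (5 s.f.)

15137 m^2


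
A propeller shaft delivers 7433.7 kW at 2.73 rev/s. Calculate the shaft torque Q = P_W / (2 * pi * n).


Formula: Q = P_W / (2 * pi * n)
Step 1 — P_W = 7433.7 kW * 1000 = 7433700.0 W
Step 2 — 2 * pi * n = 2 * pi * 2.73 = 17.153096
Step 3 — Q = 7433700.0 / 17.153096 ≈ 433370 N·m (5 s.f.)

433370 N·m


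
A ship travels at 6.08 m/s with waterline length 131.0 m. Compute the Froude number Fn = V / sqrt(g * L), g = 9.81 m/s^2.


Formula: Fn = V / sqrt(g * L)
Step 1 — g * L = 9.81 * 131.0 = 1285.11
Step 2 — sqrt(g * L) = sqrt(1285.11) = 35.848431
Step 3 — Fn = 6.08 / 35.848431 ≈ 0.16960 (5 s.f.)

0.16960


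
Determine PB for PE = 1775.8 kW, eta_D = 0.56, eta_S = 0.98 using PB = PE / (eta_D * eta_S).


Formula: PB = PE / (eta_D * eta_S)
Step 1 — combined efficiency = eta_D * eta_S = 0.56 * 0.98 = 0.5488
Step 2 — PB = 1775.8 / 0.5488 ≈ 3235.8 kW (5 s.f.)

3235.8 kW


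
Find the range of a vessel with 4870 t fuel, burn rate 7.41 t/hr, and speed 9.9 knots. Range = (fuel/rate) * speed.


Formula: endurance = fuel / rate; range = endurance * speed
Step 1 — endurance = 4870 / 7.41 = 657.22 hours
Step 2 — range = 657.22 * 9.9 ≈ 6506.5 nautical miles (5 s.f.)

6506.5 NM


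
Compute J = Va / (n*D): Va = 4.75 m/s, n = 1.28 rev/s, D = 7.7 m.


Formula: J = Va / (n * D)
Step 1 — n * D = 1.28 * 7.7 = 9.856
Step 2 — J = 4.75 / 9.856 ≈ 0.48194 (5 s.f.)

0.48194


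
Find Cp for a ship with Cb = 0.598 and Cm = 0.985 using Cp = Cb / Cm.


Formula: Cp = Cb / Cm
Substituting: Cp = 0.598 / 0.985
Result: Cp ≈ 0.60711 (5 s.f.)

0.60711


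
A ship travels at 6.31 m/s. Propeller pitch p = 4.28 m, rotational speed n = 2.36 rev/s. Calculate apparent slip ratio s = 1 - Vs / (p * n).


Formula: s = 1 - Vs / (p * n)
Step 1 — p * n = 4.28 * 2.36 = 10.1008
Step 2 — Vs / (p*n) = 6.31 / 10.1008 = 0.624703 (6 d.p.)
Step 3 — s = 1 - 0.624703 = 0.375297

0.375297


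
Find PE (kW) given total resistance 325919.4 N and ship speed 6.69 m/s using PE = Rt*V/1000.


Formula: PE = Rt * V / 1000 (kW)
Step 1 — PE (W) = 325919.4 * 6.69 = 2180400.786 W
Step 2 — PE (kW) = 2180400.786 / 1000 ≈ 2180.4 kW (5 s.f.)

2180.4 kW


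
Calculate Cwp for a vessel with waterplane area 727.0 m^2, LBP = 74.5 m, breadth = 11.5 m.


Formula: Cwp = Aw / (L * B)
Step 1 — L * B = 74.5 * 11.5 = 856.75 m^2
Step 2 — Cwp = 727.0 / 856.75 ≈ 0.84856 (5 s.f.)

0.84856


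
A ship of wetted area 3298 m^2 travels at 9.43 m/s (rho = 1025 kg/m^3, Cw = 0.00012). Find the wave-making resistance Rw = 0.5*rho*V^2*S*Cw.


Formula: Rw = 0.5 * rho * V^2 * S * Cw
Step 1 — V^2 = 9.43^2 = 88.9249
Step 2 — 0.5 * rho * V^2 = 0.5 * 1025 * 88.9249 = 45574.01125
Step 3 — Rw = 45574.01125 * 3298 * 0.00012 ≈ 18036 N (5 s.f.)

18036 N


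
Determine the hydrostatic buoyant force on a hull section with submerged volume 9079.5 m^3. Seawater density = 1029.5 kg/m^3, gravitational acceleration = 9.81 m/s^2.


Formula: Fb = rho * g * V
Substituting: Fb = 1029.5 * 9.81 * 9079.5
Intermediate: 1029.5 * 9.81 = 10099.395
Result: Fb = 10099.395 * 9079.5 ≈ 91697000 N (5 s.f.)

91697000 N


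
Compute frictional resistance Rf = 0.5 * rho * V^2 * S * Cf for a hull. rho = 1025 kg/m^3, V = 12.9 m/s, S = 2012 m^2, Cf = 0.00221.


Formula: Rf = 0.5 * rho * V^2 * S * Cf
Step 1 — V^2 = 12.9^2 = 166.41
Step 2 — 0.5 * rho * V^2 = 0.5 * 1025 * 166.41 = 85285.125
Step 3 — Rf = 85285.125 * 2012 * 0.00221 ≈ 379220 N (5 s.f.)

379220 N


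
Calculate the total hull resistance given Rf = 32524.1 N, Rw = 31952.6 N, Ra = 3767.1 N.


Formula: Rt = Rf + Rw + Ra
Substituting: Rt = 32524.1 + 31952.6 + 3767.1
Result: Rt = 68243.8 N

68243.8 N


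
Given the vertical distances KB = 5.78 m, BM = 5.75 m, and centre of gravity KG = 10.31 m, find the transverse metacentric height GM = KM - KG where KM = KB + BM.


Formula: GM = KB + BM - KG
Step 1 — KM = KB + BM = 5.78 + 5.75 = 11.53 m
Step 2 — GM = KM - KG = 11.53 - 10.31 = 1.22 m

1.22 m


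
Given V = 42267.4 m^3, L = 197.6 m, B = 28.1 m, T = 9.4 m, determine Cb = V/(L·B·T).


Formula: Cb = V / (L * B * T)
Step 1 — L * B * T = 197.6 * 28.1 * 9.4 = 52194.064 m^3
Step 2 — Cb = 42267.4 / 52194.064 ≈ 0.80981 (5 s.f.)

0.80981


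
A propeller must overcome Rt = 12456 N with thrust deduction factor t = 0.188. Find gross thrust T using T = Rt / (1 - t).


Formula: T = Rt / (1 - t)
Step 1 — (1 - t) = 1 - 0.188 = 0.812
Step 2 — T = 12456 / 0.812 ≈ 15340 N (5 s.f.)

15340 N


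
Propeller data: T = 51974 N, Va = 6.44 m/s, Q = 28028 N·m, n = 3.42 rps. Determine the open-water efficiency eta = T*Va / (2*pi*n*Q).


Formula: eta = T * Va / (2 * pi * n * Q)
Step 1 — numerator = T * Va = 51974 * 6.44 = 334712.56
Step 2 — 2 * pi * n = 2 * pi * 3.42 = 21.488494
Step 3 — denominator = 21.488494 * 28028 = 602279.51
Step 4 — eta = 334712.56 / 602279.51 ≈ 0.55574 (5 s.f.)

0.55574


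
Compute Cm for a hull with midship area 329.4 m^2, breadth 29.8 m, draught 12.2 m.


Formula: Cm = Am / (B * T)
Step 1 — B * T = 29.8 * 12.2 = 363.56 m^2
Step 2 — Cm = 329.4 / 363.56 ≈ 0.90604 (5 s.f.)

0.90604


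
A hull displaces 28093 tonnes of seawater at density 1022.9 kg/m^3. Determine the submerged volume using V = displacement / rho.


Formula: V = mass / rho
Step 1 — convert tonnes to kg: 28093 t * 1000 = 28093000 kg
Step 2 — V = 28093000 / 1022.9 ≈ 27464 m^3 (5 s.f.)

27464 m^3


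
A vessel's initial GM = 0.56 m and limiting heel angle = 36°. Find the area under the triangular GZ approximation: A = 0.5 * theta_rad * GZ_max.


Formula: GZ_max = GM * sin(theta); Area = 0.5 * theta_rad * GZ_max
Step 1 — GZ_max = 0.56 * sin(36°) = 0.56 * 0.587785 = 0.32916 m
Step 2 — theta_rad = 36 * pi/180 = 0.628319 rad
Step 3 — Area = 0.5 * 0.628319 * 0.32916 ≈ 0.10341 m·rad (5 s.f.)

0.10341 m·rad


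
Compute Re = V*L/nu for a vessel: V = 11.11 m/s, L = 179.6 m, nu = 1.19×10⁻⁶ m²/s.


Formula: Re = V * L / nu
Step 1 — V * L = 11.11 * 179.6 = 1995.356 m^2/s
Step 2 — Re = 1995.356 / 1.19e-6 = 1.68e+09

1.68e+09


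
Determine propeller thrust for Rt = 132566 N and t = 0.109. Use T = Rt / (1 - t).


Formula: T = Rt / (1 - t)
Step 1 — (1 - t) = 1 - 0.109 = 0.891
Step 2 — T = 132566 / 0.891 ≈ 148780 N (5 s.f.)

148780 N


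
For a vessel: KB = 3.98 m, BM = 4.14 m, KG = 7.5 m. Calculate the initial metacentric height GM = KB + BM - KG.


Formula: GM = KB + BM - KG
Step 1 — KM = KB + BM = 3.98 + 4.14 = 8.12 m
Step 2 — GM = KM - KG = 8.12 - 7.5 = 0.62 m

0.62 m


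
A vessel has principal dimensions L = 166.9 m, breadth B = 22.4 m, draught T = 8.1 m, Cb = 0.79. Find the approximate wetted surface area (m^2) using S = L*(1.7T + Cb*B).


Formula: S = 1.7*L*T + V/T with V = Cb*L*B*T, i.e. S = L * (1.7*T + Cb*B)
Step 1 — 1.7*T = 1.7 * 8.1 = 13.77 m
Step 2 — Cb*B = 0.79 * 22.4 = 17.696 m
Step 3 — 1.7*T + Cb*B = 13.77 + 17.696 = 31.466 m
Step 4 — S = 166.9 * 31.466 ≈ 5251.7 m^2 (5 s.f.)

5251.7 m^2


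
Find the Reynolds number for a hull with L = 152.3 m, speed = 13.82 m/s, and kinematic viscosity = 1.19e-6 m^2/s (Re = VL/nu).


Formula: Re = V * L / nu
Step 1 — V * L = 13.82 * 152.3 = 2104.786 m^2/s
Step 2 — Re = 2104.786 / 1.19e-6 = 1.77e+09

1.77e+09


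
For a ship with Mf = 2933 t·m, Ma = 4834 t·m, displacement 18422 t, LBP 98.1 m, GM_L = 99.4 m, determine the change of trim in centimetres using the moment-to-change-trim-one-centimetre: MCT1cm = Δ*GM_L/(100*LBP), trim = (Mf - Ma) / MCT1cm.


Formula: net trimming moment = Mf - Ma; MCT1cm = Δ*GM_L/(100*LBP); trim = net moment / MCT1cm
Step 1 — net trimming moment = 2933 - 4834 = -1901 t·m
Step 2 — MCT1cm = 18422 * 99.4 / (100 * 98.1) = 186.6612 t·m/cm
Step 3 — trim = -1901 / 186.6612 ≈ -10.184 cm (5 s.f.)

-10.184 cm


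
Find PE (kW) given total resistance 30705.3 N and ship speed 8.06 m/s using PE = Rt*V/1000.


Formula: PE = Rt * V / 1000 (kW)
Step 1 — PE (W) = 30705.3 * 8.06 = 247484.718 W
Step 2 — PE (kW) = 247484.718 / 1000 ≈ 247.48 kW (5 s.f.)

247.48 kW


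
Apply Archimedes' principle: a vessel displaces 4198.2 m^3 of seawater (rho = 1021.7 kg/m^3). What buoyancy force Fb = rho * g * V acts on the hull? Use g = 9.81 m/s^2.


Formula: Fb = rho * g * V
Substituting: Fb = 1021.7 * 9.81 * 4198.2
Intermediate: 1021.7 * 9.81 = 10022.877
Result: Fb = 10022.877 * 4198.2 ≈ 42078000 N (5 s.f.)

42078000 N


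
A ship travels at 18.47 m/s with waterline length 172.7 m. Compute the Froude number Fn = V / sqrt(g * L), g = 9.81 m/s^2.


Formula: Fn = V / sqrt(g * L)
Step 1 — g * L = 9.81 * 172.7 = 1694.187
Step 2 — sqrt(g * L) = sqrt(1694.187) = 41.160503
Step 3 — Fn = 18.47 / 41.160503 ≈ 0.44873 (5 s.f.)

0.44873


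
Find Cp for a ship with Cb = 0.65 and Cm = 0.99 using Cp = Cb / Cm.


Formula: Cp = Cb / Cm
Substituting: Cp = 0.65 / 0.99
Result: Cp ≈ 0.65657 (5 s.f.)

0.65657


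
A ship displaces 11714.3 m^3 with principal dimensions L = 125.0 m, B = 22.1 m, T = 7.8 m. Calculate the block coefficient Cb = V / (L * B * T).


Formula: Cb = V / (L * B * T)
Step 1 — L * B * T = 125.0 * 22.1 * 7.8 = 21547.5 m^3
Step 2 — Cb = 11714.3 / 21547.5 ≈ 0.54365 (5 s.f.)

0.54365


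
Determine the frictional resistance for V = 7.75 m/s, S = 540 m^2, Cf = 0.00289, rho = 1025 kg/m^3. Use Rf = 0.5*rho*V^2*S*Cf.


Formula: Rf = 0.5 * rho * V^2 * S * Cf
Step 1 — V^2 = 7.75^2 = 60.0625
Step 2 — 0.5 * rho * V^2 = 0.5 * 1025 * 60.0625 = 30782.03125
Step 3 — Rf = 30782.03125 * 540 * 0.00289 ≈ 48038 N (5 s.f.)

48038 N
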